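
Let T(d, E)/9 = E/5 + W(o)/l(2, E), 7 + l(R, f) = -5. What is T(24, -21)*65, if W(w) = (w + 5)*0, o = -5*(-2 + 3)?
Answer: -2457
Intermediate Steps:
l(R, f) = -12 (l(R, f) = -7 - 5 = -12)
o = -5 (o = -5*1 = -5)
W(w) = 0 (W(w) = (5 + w)*0 = 0)
T(d, E) = 9*E/5 (T(d, E) = 9*(E/5 + 0/(-12)) = 9*(E*(⅕) + 0*(-1/12)) = 9*(E/5 + 0) = 9*(E/5) = 9*E/5)
T(24, -21)*65 = ((9/5)*(-21))*65 = -189/5*65 = -2457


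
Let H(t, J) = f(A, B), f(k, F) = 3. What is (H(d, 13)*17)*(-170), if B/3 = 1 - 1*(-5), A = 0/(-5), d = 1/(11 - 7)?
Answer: -8670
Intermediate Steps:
d = ¼ (d = 1/4 = ¼ ≈ 0.25000)
A = 0 (A = 0*(-⅕) = 0)
B = 18 (B = 3*(1 - 1*(-5)) = 3*(1 + 5) = 3*6 = 18)
H(t, J) = 3
(H(d, 13)*17)*(-170) = (3*17)*(-170) = 51*(-170) = -8670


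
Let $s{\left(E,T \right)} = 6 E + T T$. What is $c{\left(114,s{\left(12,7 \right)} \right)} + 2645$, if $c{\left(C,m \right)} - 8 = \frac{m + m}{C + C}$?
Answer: $\frac{302563}{114} \approx 2654.1$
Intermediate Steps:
$s{\left(E,T \right)} = T^{2} + 6 E$ ($s{\left(E,T \right)} = 6 E + T^{2} = T^{2} + 6 E$)
$c{\left(C,m \right)} = 8 + \frac{m}{C}$ ($c{\left(C,m \right)} = 8 + \frac{m + m}{C + C} = 8 + \frac{2 m}{2 C} = 8 + 2 m \frac{1}{2 C} = 8 + \frac{m}{C}$)
$c{\left(114,s{\left(12,7 \right)} \right)} + 2645 = \left(8 + \frac{7^{2} + 6 \cdot 12}{114}\right) + 2645 = \left(8 + \left(49 + 72\right) \frac{1}{114}\right) + 2645 = \left(8 + 121 \cdot \frac{1}{114}\right) + 2645 = \left(8 + \frac{121}{114}\right) + 2645 = \frac{1033}{114} + 2645 = \frac{302563}{114}$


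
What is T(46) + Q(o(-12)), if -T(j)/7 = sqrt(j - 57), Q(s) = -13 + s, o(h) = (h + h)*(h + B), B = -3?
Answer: 347 - 7*I*sqrt(11) ≈ 347.0 - 23.216*I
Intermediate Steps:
o(h) = 2*h*(-3 + h) (o(h) = (h + h)*(h - 3) = (2*h)*(-3 + h) = 2*h*(-3 + h))
T(j) = -7*sqrt(-57 + j) (T(j) = -7*sqrt(j - 57) = -7*sqrt(-57 + j))
T(46) + Q(o(-12)) = -7*sqrt(-57 + 46) + (-13 + 2*(-12)*(-3 - 12)) = -7*I*sqrt(11) + (-13 + 2*(-12)*(-15)) = -7*I*sqrt(11) + (-13 + 360) = -7*I*sqrt(11) + 347 = 347 - 7*I*sqrt(11)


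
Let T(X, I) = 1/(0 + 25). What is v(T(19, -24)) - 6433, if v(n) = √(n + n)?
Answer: -6433 + √2/5 ≈ -6432.7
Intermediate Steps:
T(X, I) = 1/25
v(n) = √2*√n (v(n) = √(2*n) = √2*√n)
v(T(19, -24)) - 6433 = √2*√(1/25) - 6433 = √2*(⅕) - 6433 = √2/5 - 6433 = -6433 + √2/5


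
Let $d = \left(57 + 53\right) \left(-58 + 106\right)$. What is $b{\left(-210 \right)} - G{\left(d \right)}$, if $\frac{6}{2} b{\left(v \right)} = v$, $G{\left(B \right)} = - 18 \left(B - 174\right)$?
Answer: $91838$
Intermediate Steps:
$d = 5280$ ($d = 110 \cdot 48 = 5280$)
$G{\left(B \right)} = 3132 - 18 B$ ($G{\left(B \right)} = - 18 \left(-174 + B\right) = 3132 - 18 B$)
$b{\left(v \right)} = \frac{v}{3}$
$b{\left(-210 \right)} - G{\left(d \right)} = \frac{1}{3} \left(-210\right) - \left(3132 - 95040\right) = -70 - \left(3132 - 95040\right) = -70 - -91908 = -70 + 91908 = 91838$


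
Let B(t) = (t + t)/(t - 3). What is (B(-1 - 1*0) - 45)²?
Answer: 7921/4 ≈ 1980.3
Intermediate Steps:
B(t) = 2*t/(-3 + t) (B(t) = (2*t)/(-3 + t) = 2*t/(-3 + t))
(B(-1 - 1*0) - 45)² = (2*(-1 - 1*0)/(-3 + (-1 - 1*0)) - 45)² = (2*(-1 + 0)/(-3 + (-1 + 0)) - 45)² = (2*(-1)/(-3 - 1) - 45)² = (2*(-1)/(-4) - 45)² = (2*(-1)*(-¼) - 45)² = (½ - 45)² = (-89/2)² = 7921/4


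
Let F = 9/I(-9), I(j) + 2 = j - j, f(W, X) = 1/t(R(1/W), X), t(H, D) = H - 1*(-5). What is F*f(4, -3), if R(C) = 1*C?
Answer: -6/7 ≈ -0.85714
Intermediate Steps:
R(C) = C
t(H, D) = 5 + H (t(H, D) = H + 5 = 5 + H)
f(W, X) = 1/(5 + 1/W)
I(j) = -2 (I(j) = -2 + (j - j) = -2 + 0 = -2)
F = -9/2 (F = 9/(-2) = 9*(-½) = -9/2 ≈ -4.5000)
F*f(4, -3) = -18/(1 + 5*4) = -18/(1 + 20) = -18/21 = -9/2*4/21 = -6/7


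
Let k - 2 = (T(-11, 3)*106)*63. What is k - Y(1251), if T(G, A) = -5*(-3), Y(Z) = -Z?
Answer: 101423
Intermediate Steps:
T(G, A) = 15
k = 100172 (k = 2 + (15*106)*63 = 2 + 1590*63 = 2 + 100170 = 100172)
k - Y(1251) = 100172 - (-1)*1251 = 100172 - 1*(-1251) = 100172 + 1251 = 101423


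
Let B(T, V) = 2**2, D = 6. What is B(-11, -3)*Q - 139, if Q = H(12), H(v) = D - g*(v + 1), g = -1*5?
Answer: 145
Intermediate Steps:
g = -5
B(T, V) = 4
H(v) = 11 + 5*v (H(v) = 6 - (-5)*(v + 1) = 6 - (-5)*(1 + v) = 6 - (-5 - 5*v) = 6 + (5 + 5*v) = 11 + 5*v)
Q = 71 (Q = 11 + 5*12 = 11 + 60 = 71)
B(-11, -3)*Q - 139 = 4*71 - 139 = 284 - 139 = 145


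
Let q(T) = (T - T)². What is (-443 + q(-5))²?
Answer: 196249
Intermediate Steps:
q(T) = 0 (q(T) = 0² = 0)
(-443 + q(-5))² = (-443 + 0)² = (-443)² = 196249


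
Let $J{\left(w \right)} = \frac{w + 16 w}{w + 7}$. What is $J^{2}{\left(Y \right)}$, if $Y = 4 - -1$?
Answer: $\frac{7225}{144} \approx 50.174$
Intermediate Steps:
$Y = 5$ ($Y = 4 + 1 = 5$)
$J{\left(w \right)} = \frac{17 w}{7 + w}$
$J^{2}{\left(Y \right)} = \left(17 \cdot 5 \frac{1}{7 + 5}\right)^{2} = \left(17 \cdot 5 \cdot \frac{1}{12}\right)^{2} = \left(\frac{85}{12}\right)^{2} = \frac{7225}{144}$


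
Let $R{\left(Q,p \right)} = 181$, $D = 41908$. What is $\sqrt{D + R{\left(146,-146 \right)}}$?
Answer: $\sqrt{42089} \approx 205.16$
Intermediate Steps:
$\sqrt{D + R{\left(146,-146 \right)}} = \sqrt{41908 + 181} = \sqrt{42089}$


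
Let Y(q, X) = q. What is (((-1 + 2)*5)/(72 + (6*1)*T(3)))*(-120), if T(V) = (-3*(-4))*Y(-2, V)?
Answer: 25/3 ≈ 8.3333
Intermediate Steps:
T(V) = -24 (T(V) = -3*(-4)*(-2) = 12*(-2) = -24)
(((-1 + 2)*5)/(72 + (6*1)*T(3)))*(-120) = (((-1 + 2)*5)/(72 + (6*1)*(-24)))*(-120) = ((1*5)/(72 + 6*(-24)))*(-120) = (5/(72 - 144))*(-120) = (5/(-72))*(-120) = (5*(-1/72))*(-120) = -5/72*(-120) = 25/3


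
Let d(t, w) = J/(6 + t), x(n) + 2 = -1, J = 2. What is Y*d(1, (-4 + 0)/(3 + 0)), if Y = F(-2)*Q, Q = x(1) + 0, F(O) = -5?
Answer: 30/7 ≈ 4.2857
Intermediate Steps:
x(n) = -3 (x(n) = -2 - 1 = -3)
d(t, w) = 2/(6 + t)
Q = -3 (Q = -3 + 0 = -3)
Y = 15 (Y = -5*(-3) = 15)
Y*d(1, (-4 + 0)/(3 + 0)) = 15*(2/(6 + 1)) = 15*(2/7) = 30/7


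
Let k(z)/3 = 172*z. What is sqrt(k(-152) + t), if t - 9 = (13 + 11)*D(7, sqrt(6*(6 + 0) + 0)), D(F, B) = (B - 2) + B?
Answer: 3*I*sqrt(8687) ≈ 279.61*I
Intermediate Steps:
k(z) = 516*z (k(z) = 3*(172*z) = 516*z)
D(F, B) = -2 + 2*B (D(F, B) = (-2 + B) + B = -2 + 2*B)
t = 249 (t = 9 + (13 + 11)*(-2 + 2*sqrt(6*(6 + 0) + 0)) = 9 + 24*(-2 + 2*sqrt(6*6 + 0)) = 9 + 24*(-2 + 2*sqrt(36 + 0)) = 9 + 24*(-2 + 2*sqrt(36)) = 9 + 24*(-2 + 2*6) = 9 + 24*(-2 + 12) = 9 + 24*10 = 9 + 240 = 249)
sqrt(k(-152) + t) = sqrt(516*(-152) + 249) = sqrt(-78432 + 249) = sqrt(-78183) = 3*I*sqrt(8687)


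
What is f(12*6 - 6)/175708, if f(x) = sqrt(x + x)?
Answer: sqrt(33)/87854 ≈ 6.5388e-5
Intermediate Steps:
f(x) = sqrt(2)*sqrt(x) (f(x) = sqrt(2*x) = sqrt(2)*sqrt(x))
f(12*6 - 6)/175708 = (sqrt(2)*sqrt(12*6 - 6))/175708 = (sqrt(2)*sqrt(72 - 6))*(1/175708) = (sqrt(2)*sqrt(66))*(1/175708) = (2*sqrt(33))*(1/175708) = sqrt(33)/87854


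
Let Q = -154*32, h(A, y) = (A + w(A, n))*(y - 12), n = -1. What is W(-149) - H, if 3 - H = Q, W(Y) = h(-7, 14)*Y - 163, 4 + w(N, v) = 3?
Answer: -2710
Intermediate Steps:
w(N, v) = -1 (w(N, v) = -4 + 3 = -1)
h(A, y) = (-1 + A)*(-12 + y) (h(A, y) = (A - 1)*(y - 12) = (-1 + A)*(-12 + y))
Q = -4928
W(Y) = -163 - 16*Y (W(Y) = (12 - 1*14 - 12*(-7) - 7*14)*Y - 163 = (12 - 14 + 84 - 98)*Y - 163 = -16*Y - 163 = -163 - 16*Y)
H = 4931 (H = 3 - 1*(-4928) = 3 + 4928 = 4931)
W(-149) - H = (-163 - 16*(-149)) - 1*4931 = (-163 + 2384) - 4931 = 2221 - 4931 = -2710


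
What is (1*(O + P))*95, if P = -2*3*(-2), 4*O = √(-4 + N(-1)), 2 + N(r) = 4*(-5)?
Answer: 1140 + 95*I*√26/4 ≈ 1140.0 + 121.1*I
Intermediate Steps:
N(r) = -22 (N(r) = -2 + 4*(-5) = -2 - 20 = -22)
O = I*√26/4 (O = √(-4 - 22)/4 = √(-26)/4 = (I*√26)/4 = I*√26/4 ≈ 1.2748*I)
P = 12 (P = -6*(-2) = 12)
(1*(O + P))*95 = (1*(I*√26/4 + 12))*95 = (1*(12 + I*√26/4))*95 = (12 + I*√26/4)*95 = 1140 + 95*I*√26/4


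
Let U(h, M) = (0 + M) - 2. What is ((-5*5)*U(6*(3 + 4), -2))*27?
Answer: 2700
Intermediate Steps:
U(h, M) = -2 + M (U(h, M) = M - 2 = -2 + M)
((-5*5)*U(6*(3 + 4), -2))*27 = ((-5*5)*(-2 - 2))*27 = -25*(-4)*27 = 100*27 = 2700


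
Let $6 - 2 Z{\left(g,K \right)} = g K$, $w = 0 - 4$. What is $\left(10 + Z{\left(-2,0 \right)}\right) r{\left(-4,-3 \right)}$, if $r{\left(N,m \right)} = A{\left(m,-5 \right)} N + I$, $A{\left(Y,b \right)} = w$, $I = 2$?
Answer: $234$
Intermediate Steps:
$w = -4$ ($w = 0 - 4 = -4$)
$A{\left(Y,b \right)} = -4$
$r{\left(N,m \right)} = 2 - 4 N$ ($r{\left(N,m \right)} = - 4 N + 2 = 2 - 4 N$)
$Z{\left(g,K \right)} = 3 - \frac{K g}{2}$ ($Z{\left(g,K \right)} = 3 - \frac{g K}{2} = 3 - \frac{K g}{2}$)
$\left(10 + Z{\left(-2,0 \right)}\right) r{\left(-4,-3 \right)} = \left(10 + \left(3 - 0 \left(-2\right)\right)\right) \left(2 - -16\right) = \left(10 + \left(3 + 0\right)\right) \left(2 + 16\right) = \left(10 + 3\right) 18 = 13 \cdot 18 = 234$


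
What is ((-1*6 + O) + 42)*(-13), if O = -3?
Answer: -429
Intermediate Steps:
((-1*6 + O) + 42)*(-13) = ((-1*6 - 3) + 42)*(-13) = ((-6 - 3) + 42)*(-13) = (-9 + 42)*(-13) = 33*(-13) = -429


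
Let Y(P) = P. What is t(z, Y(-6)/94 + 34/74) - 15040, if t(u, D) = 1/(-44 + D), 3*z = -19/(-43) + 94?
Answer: -1140454859/75828 ≈ -15040.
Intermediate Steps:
z = 4061/129 (z = (-19/(-43) + 94)/3 = (-19*(-1/43) + 94)/3 = (19/43 + 94)/3 = (⅓)*(4061/43) = 4061/129 ≈ 31.481)
t(z, Y(-6)/94 + 34/74) - 15040 = 1/(-44 + (-6/94 + 34/74)) - 15040 = 1/(-44 + (-6*1/94 + 34*(1/74))) - 15040 = 1/(-44 + (-3/47 + 17/37)) - 15040 = 1/(-44 + 688/1739) - 15040 = 1/(-75828/1739) - 15040 = -1739/75828 - 15040 = -1140454859/75828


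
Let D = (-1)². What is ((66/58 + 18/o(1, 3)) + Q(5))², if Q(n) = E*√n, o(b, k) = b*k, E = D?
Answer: 47054/841 + 414*√5/29 ≈ 87.872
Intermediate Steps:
D = 1
E = 1
Q(n) = √n (Q(n) = 1*√n = √n)
((66/58 + 18/o(1, 3)) + Q(5))² = ((66/58 + 18/((1*3))) + √5)² = ((66*(1/58) + 18/3) + √5)² = ((33/29 + 18*(⅓)) + √5)² = ((33/29 + 6) + √5)² = (207/29 + √5)²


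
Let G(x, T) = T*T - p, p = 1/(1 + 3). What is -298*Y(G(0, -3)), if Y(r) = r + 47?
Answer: -33227/2 ≈ -16614.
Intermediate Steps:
p = 1/4 ≈ 0.25000
G(x, T) = -1/4 + T**2 (G(x, T) = T*T - 1*1/4 = T**2 - 1/4 = -1/4 + T**2)
Y(r) = 47 + r
-298*Y(G(0, -3)) = -298*(47 + (-1/4 + (-3)**2)) = -298*(47 + (-1/4 + 9)) = -298*(47 + 35/4) = -298*223/4 = -33227/2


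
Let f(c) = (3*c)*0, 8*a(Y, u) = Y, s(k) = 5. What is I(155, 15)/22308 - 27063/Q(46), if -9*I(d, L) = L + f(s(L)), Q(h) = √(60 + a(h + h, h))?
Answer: -5/66924 - 27063*√286/143 ≈ -3200.5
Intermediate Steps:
a(Y, u) = Y/8
Q(h) = √(60 + h/4) (Q(h) = √(60 + (h + h)/8) = √(60 + (2*h)/8) = √(60 + h/4))
f(c) = 0
I(d, L) = -L/9 (I(d, L) = -(L + 0)/9 = -L/9)
I(155, 15)/22308 - 27063/Q(46) = -⅑*15/22308 - 27063*2/√(240 + 46) = -5/3*1/22308 - 27063*√286/143 = -5/66924 - 27063*√286/143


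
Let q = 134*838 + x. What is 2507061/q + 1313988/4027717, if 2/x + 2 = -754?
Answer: 3872716802674086/170961986175875 ≈ 22.652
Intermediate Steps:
x = -1/378 (x = 2/(-2 - 754) = 2/(-756) = 2*(-1/756) = -1/378 ≈ -0.0026455)
q = 42446375/378 (q = 134*838 - 1/378 = 112292 - 1/378 = 42446375/378 ≈ 1.1229e+5)
2507061/q + 1313988/4027717 = 2507061/(42446375/378) + 1313988/4027717 = 2507061*(378/42446375) + 1313988*(1/4027717) = 947669058/42446375 + 1313988/4027717 = 3872716802674086/170961986175875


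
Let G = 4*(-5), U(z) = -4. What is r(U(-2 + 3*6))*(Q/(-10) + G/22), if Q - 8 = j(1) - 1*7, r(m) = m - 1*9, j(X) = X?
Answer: 793/55 ≈ 14.418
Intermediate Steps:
G = -20
r(m) = -9 + m (r(m) = m - 9 = -9 + m)
Q = 2 (Q = 8 + (1 - 1*7) = 8 + (1 - 7) = 8 - 6 = 2)
r(U(-2 + 3*6))*(Q/(-10) + G/22) = (-9 - 4)*(2/(-10) - 20/22) = -13*(2*(-1/10) - 20*1/22) = -13*(-1/5 - 10/11) = -13*(-61/55) = 793/55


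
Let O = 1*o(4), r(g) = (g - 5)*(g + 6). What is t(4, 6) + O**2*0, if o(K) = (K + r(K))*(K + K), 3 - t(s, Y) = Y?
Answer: -3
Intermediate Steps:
t(s, Y) = 3 - Y
r(g) = (-5 + g)*(6 + g)
o(K) = 2*K*(-30 + K**2 + 2*K) (o(K) = (K + (-30 + K + K**2))*(K + K) = (-30 + K**2 + 2*K)*(2*K) = 2*K*(-30 + K**2 + 2*K))
O = -48 (O = 1*(2*4*(-30 + 4**2 + 2*4)) = 1*(2*4*(-30 + 16 + 8)) = 1*(2*4*(-6)) = 1*(-48) = -48)
t(4, 6) + O**2*0 = (3 - 1*6) + (-48)**2*0 = (3 - 6) + 2304*0 = -3 + 0 = -3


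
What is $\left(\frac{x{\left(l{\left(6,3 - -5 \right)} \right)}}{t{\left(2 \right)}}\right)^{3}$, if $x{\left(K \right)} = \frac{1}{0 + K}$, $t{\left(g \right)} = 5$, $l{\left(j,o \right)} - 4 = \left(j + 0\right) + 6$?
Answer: $\frac{1}{512000} \approx 1.9531 \cdot 10^{-6}$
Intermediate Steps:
$l{\left(j,o \right)} = 10 + j$ ($l{\left(j,o \right)} = 4 + \left(\left(j + 0\right) + 6\right) = 4 + \left(j + 6\right) = 4 + \left(6 + j\right) = 10 + j$)
$x{\left(K \right)} = \frac{1}{K}$
$\left(\frac{x{\left(l{\left(6,3 - -5 \right)} \right)}}{t{\left(2 \right)}}\right)^{3} = \left(\frac{1}{\left(10 + 6\right) 5}\right)^{3} = \left(\frac{1}{16} \cdot \frac{1}{5}\right)^{3} = \left(\frac{1}{80}\right)^{3} = \frac{1}{512000}$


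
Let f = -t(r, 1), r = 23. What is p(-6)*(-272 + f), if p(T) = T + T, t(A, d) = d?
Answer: 3276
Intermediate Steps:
f = -1 (f = -1*1 = -1)
p(T) = 2*T
p(-6)*(-272 + f) = (2*(-6))*(-272 - 1) = -12*(-273) = 3276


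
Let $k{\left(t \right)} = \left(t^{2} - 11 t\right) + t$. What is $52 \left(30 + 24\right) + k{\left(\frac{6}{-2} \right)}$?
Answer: $2847$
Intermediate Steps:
$k{\left(t \right)} = t^{2} - 10 t$
$52 \left(30 + 24\right) + k{\left(\frac{6}{-2} \right)} = 52 \left(30 + 24\right) + \frac{6}{-2} \left(-10 + \frac{6}{-2}\right) = 52 \cdot 54 + 6 \left(- \frac{1}{2}\right) \left(-10 + 6 \left(- \frac{1}{2}\right)\right) = 2808 - 3 \left(-10 - 3\right) = 2808 - -39 = 2808 + 39 = 2847$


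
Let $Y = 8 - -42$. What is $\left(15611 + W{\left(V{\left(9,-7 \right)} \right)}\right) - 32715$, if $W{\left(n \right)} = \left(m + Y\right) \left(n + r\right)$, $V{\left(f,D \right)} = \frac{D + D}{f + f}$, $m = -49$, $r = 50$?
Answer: $- \frac{153493}{9} \approx -17055.0$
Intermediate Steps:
$Y = 50$ ($Y = 8 + 42 = 50$)
$V{\left(f,D \right)} = \frac{D}{f}$ ($V{\left(f,D \right)} = \frac{2 D}{2 f} = 2 D \frac{1}{2 f} = \frac{D}{f}$)
$W{\left(n \right)} = 50 + n$ ($W{\left(n \right)} = \left(-49 + 50\right) \left(n + 50\right) = 1 \left(50 + n\right) = 50 + n$)
$\left(15611 + W{\left(V{\left(9,-7 \right)} \right)}\right) - 32715 = \left(15611 + \left(50 - \frac{7}{9}\right)\right) - 32715 = \left(15611 + \frac{443}{9}\right) - 32715 = \frac{140942}{9} - 32715 = - \frac{153493}{9}$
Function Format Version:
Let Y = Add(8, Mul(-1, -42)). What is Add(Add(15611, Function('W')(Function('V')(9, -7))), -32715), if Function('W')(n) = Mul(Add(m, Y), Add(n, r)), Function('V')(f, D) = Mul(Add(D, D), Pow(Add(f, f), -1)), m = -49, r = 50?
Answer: Rational(-153493, 9) ≈ -17055.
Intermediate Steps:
Y = 50 (Y = Add(8, 42) = 50)
Function('V')(f, D) = Mul(D, Pow(f, -1)) (Function('V')(f, D) = Mul(Mul(2, D), Pow(Mul(2, f), -1)) = Mul(Mul(2, D), Mul(Rational(1, 2), Pow(f, -1))) = Mul(D, Pow(f, -1)))
Function('W')(n) = Add(50, n) (Function('W')(n) = Mul(Add(-49, 50), Add(n, 50)) = Mul(1, Add(50, n)) = Add(50, n))
Add(Add(15611, Function('W')(Function('V')(9, -7))), -32715) = Add(Add(15611, Add(50, Mul(-7, Pow(9, -1)))), -32715) = Add(Add(15611, Add(50, Mul(-7, Rational(1, 9)))), -32715) = Add(Add(15611, Add(50, Rational(-7, 9))), -32715) = Add(Add(15611, Rational(443, 9)), -32715) = Add(Rational(140942, 9), -32715) = Rational(-153493, 9)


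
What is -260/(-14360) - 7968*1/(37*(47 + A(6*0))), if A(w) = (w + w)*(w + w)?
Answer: -5698417/1248602 ≈ -4.5638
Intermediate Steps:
A(w) = 4*w² (A(w) = (2*w)*(2*w) = 4*w²)
-260/(-14360) - 7968*1/(37*(47 + A(6*0))) = -260/(-14360) - 7968*1/(37*(47 + 4*(6*0)²)) = -260*(-1/14360) - 7968*1/(37*(47 + 4*0²)) = 13/718 - 7968*1/(37*(47 + 4*0)) = 13/718 - 7968*1/(37*(47 + 0)) = 13/718 - 7968/(37*47) = 13/718 - 7968/1739 = -5698417/1248602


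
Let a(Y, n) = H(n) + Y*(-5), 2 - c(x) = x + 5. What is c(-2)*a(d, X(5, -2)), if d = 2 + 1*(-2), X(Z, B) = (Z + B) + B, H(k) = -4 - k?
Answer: 5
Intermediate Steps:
c(x) = -3 - x (c(x) = 2 - (x + 5) = 2 - (5 + x) = 2 + (-5 - x) = -3 - x)
X(Z, B) = Z + 2*B (X(Z, B) = (B + Z) + B = Z + 2*B)
d = 0 (d = 2 - 2 = 0)
a(Y, n) = -4 - n - 5*Y (a(Y, n) = (-4 - n) + Y*(-5) = (-4 - n) - 5*Y = -4 - n - 5*Y)
c(-2)*a(d, X(5, -2)) = (-3 - 1*(-2))*(-4 - (5 + 2*(-2)) - 5*0) = (-3 + 2)*(-4 - (5 - 4) + 0) = -(-4 - 1*1 + 0) = -(-4 - 1 + 0) = -1*(-5) = 5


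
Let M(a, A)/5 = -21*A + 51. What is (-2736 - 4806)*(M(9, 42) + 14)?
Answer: 31231422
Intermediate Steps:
M(a, A) = 255 - 105*A (M(a, A) = 5*(-21*A + 51) = 5*(51 - 21*A) = 255 - 105*A)
(-2736 - 4806)*(M(9, 42) + 14) = (-2736 - 4806)*((255 - 105*42) + 14) = -7542*((255 - 4410) + 14) = -7542*(-4155 + 14) = -7542*(-4141) = 31231422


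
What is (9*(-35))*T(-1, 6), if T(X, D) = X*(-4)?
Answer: -1260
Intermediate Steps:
T(X, D) = -4*X
(9*(-35))*T(-1, 6) = (9*(-35))*(-4*(-1)) = -315*4 = -1260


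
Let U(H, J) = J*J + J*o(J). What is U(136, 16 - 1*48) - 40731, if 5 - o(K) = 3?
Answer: -39771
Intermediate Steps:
o(K) = 2 (o(K) = 5 - 1*3 = 5 - 3 = 2)
U(H, J) = J² + 2*J (U(H, J) = J*J + J*2 = J² + 2*J)
U(136, 16 - 1*48) - 40731 = (16 - 1*48)*(2 + (16 - 1*48)) - 40731 = (16 - 48)*(2 + (16 - 48)) - 40731 = -32*(2 - 32) - 40731 = -32*(-30) - 40731 = 960 - 40731 = -39771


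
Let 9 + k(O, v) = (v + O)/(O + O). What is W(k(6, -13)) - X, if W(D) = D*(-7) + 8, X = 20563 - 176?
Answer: -243743/12 ≈ -20312.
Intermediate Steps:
k(O, v) = -9 + (O + v)/(2*O) (k(O, v) = -9 + (v + O)/(O + O) = -9 + (O + v)/((2*O)) = -9 + (O + v)*(1/(2*O)) = -9 + (O + v)/(2*O))
X = 20387
W(D) = 8 - 7*D (W(D) = -7*D + 8 = 8 - 7*D)
W(k(6, -13)) - X = (8 - 7*(-13 - 17*6)/(2*6)) - 1*20387 = (8 - 7*(-13 - 102)/(2*6)) - 20387 = (8 - 7*(-115)/(2*6)) - 20387 = (8 - 7*(-115/12)) - 20387 = (8 + 805/12) - 20387 = 901/12 - 20387 = -243743/12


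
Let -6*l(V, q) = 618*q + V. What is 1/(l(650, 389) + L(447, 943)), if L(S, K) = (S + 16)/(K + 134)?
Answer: -1077/43268371 ≈ -2.4891e-5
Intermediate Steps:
L(S, K) = (16 + S)/(134 + K)
l(V, q) = -103*q - V/6 (l(V, q) = -(618*q + V)/6 = -(V + 618*q)/6 = -103*q - V/6)
1/(l(650, 389) + L(447, 943)) = 1/((-103*389 - ⅙*650) + (16 + 447)/(134 + 943)) = 1/((-40067 - 325/3) + 463/1077) = 1/(-120526/3 + (1/1077)*463) = 1/(-120526/3 + 463/1077) = 1/(-43268371/1077) = -1077/43268371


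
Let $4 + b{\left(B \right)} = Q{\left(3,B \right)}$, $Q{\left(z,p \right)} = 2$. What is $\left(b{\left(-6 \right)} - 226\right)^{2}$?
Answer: $51984$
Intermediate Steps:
$b{\left(B \right)} = -2$ ($b{\left(B \right)} = -4 + 2 = -2$)
$\left(b{\left(-6 \right)} - 226\right)^{2} = \left(-2 - 226\right)^{2} = \left(-228\right)^{2} = 51984$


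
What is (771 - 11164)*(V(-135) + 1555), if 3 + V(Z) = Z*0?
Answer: -16129936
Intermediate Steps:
V(Z) = -3 (V(Z) = -3 + Z*0 = -3 + 0 = -3)
(771 - 11164)*(V(-135) + 1555) = (771 - 11164)*(-3 + 1555) = -10393*1552 = -16129936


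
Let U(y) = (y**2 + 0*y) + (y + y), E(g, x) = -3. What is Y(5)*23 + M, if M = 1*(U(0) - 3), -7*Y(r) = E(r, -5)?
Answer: 48/7 ≈ 6.8571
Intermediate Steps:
U(y) = y**2 + 2*y (U(y) = (y**2 + 0) + 2*y = y**2 + 2*y)
Y(r) = 3/7 (Y(r) = -1/7*(-3) = 3/7)
M = -3 (M = 1*(0*(2 + 0) - 3) = 1*(0*2 - 3) = 1*(0 - 3) = 1*(-3) = -3)
Y(5)*23 + M = (3/7)*23 - 3 = 69/7 - 3 = 48/7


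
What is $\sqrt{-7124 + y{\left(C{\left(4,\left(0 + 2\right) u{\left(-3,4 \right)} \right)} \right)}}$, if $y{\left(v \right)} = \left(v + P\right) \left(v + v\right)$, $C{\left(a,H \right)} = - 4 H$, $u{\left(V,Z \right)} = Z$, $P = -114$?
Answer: $2 \sqrt{555} \approx 47.117$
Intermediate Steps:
$y{\left(v \right)} = 2 v \left(-114 + v\right)$ ($y{\left(v \right)} = \left(v - 114\right) \left(v + v\right) = \left(-114 + v\right) 2 v = 2 v \left(-114 + v\right)$)
$\sqrt{-7124 + y{\left(C{\left(4,\left(0 + 2\right) u{\left(-3,4 \right)} \right)} \right)}} = \sqrt{-7124 + 2 \left(- 4 \left(0 + 2\right) 4\right) \left(-114 - 4 \left(0 + 2\right) 4\right)} = \sqrt{-7124 + 2 \left(- 4 \cdot 2 \cdot 4\right) \left(-114 - 4 \cdot 2 \cdot 4\right)} = \sqrt{-7124 + 2 \left(\left(-4\right) 8\right) \left(-114 - 32\right)} = \sqrt{-7124 + 2 \left(-32\right) \left(-114 - 32\right)} = \sqrt{-7124 + 2 \left(-32\right) \left(-146\right)} = \sqrt{-7124 + 9344} = \sqrt{2220} = 2 \sqrt{555}$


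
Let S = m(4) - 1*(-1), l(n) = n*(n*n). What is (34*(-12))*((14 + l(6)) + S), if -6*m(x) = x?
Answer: -93976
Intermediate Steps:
m(x) = -x/6
l(n) = n³ (l(n) = n*n² = n³)
S = ⅓ (S = -⅙*4 - 1*(-1) = -⅔ + 1 = ⅓ ≈ 0.33333)
(34*(-12))*((14 + l(6)) + S) = (34*(-12))*((14 + 6³) + ⅓) = -408*((14 + 216) + ⅓) = -408*(230 + ⅓) = -408*691/3 = -93976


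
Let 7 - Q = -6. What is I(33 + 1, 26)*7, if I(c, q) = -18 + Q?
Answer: -35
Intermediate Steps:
Q = 13 (Q = 7 - 1*(-6) = 7 + 6 = 13)
I(c, q) = -5 (I(c, q) = -18 + 13 = -5)
I(33 + 1, 26)*7 = -5*7 = -35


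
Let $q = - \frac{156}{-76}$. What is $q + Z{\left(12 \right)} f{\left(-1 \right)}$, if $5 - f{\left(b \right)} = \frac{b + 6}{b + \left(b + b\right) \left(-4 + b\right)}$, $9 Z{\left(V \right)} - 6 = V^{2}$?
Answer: $\frac{39053}{513} \approx 76.127$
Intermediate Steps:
$q = \frac{39}{19}$ ($q = \left(-156\right) \left(- \frac{1}{76}\right) = \frac{39}{19} \approx 2.0526$)
$Z{\left(V \right)} = \frac{2}{3} + \frac{V^{2}}{9}$
$f{\left(b \right)} = 5 - \frac{6 + b}{b + 2 b \left(-4 + b\right)}$ ($f{\left(b \right)} = 5 - \frac{b + 6}{b + \left(b + b\right) \left(-4 + b\right)} = 5 - \frac{6 + b}{b + 2 b \left(-4 + b\right)}$)
$q + Z{\left(12 \right)} f{\left(-1 \right)} = \frac{39}{19} + \left(\frac{2}{3} + \frac{12^{2}}{9}\right) \frac{2 \left(-3 - -18 + 5 \left(-1\right)^{2}\right)}{\left(-1\right) \left(-7 + 2 \left(-1\right)\right)} = \frac{39}{19} + \left(\frac{2}{3} + \frac{1}{9} \cdot 144\right) 2 \left(-1\right) \frac{1}{-7 - 2} \left(-3 + 18 + 5 \cdot 1\right) = \frac{39}{19} + \left(\frac{2}{3} + 16\right) 2 \left(-1\right) \frac{1}{-9} \left(-3 + 18 + 5\right) = \frac{39}{19} + \frac{50 \cdot 2 \left(-1\right) \left(- \frac{1}{9}\right) 20}{3} = \frac{39}{19} + \frac{50}{3} \cdot \frac{40}{9} = \frac{39}{19} + \frac{2000}{27} = \frac{39053}{513}$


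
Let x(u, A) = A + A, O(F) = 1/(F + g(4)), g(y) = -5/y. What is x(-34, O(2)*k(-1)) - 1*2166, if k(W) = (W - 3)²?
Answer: -6370/3 ≈ -2123.3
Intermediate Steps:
k(W) = (-3 + W)²
O(F) = 1/(-5/4 + F) (O(F) = 1/(F - 5/4) = 1/(-5/4 + F))
x(u, A) = 2*A
x(-34, O(2)*k(-1)) - 1*2166 = 2*((4/(-5 + 4*2))*(-3 - 1)²) - 1*2166 = 2*((4/(-5 + 8))*(-4)²) - 2166 = 2*((4/3)*16) - 2166 = 2*(64/3) - 2166 = 128/3 - 2166 = -6370/3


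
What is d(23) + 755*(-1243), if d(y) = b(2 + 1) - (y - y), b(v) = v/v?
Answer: -938464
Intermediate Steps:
b(v) = 1
d(y) = 1 (d(y) = 1 - (y - y) = 1 - 1*0 = 1 + 0 = 1)
d(23) + 755*(-1243) = 1 + 755*(-1243) = 1 - 938465 = -938464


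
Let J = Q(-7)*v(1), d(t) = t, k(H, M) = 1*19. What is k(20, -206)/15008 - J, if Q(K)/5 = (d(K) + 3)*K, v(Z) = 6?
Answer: -12606701/15008 ≈ -840.00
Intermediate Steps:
k(H, M) = 19
Q(K) = 5*K*(3 + K) (Q(K) = 5*((K + 3)*K) = 5*((3 + K)*K) = 5*(K*(3 + K)) = 5*K*(3 + K))
J = 840 (J = (5*(-7)*(3 - 7))*6 = (5*(-7)*(-4))*6 = 140*6 = 840)
k(20, -206)/15008 - J = 19/15008 - 1*840 = 19*(1/15008) - 840 = 19/15008 - 840 = -12606701/15008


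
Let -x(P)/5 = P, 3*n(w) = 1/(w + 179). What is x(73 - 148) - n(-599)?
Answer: 472501/1260 ≈ 375.00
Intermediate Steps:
n(w) = 1/(3*(179 + w)) (n(w) = 1/(3*(w + 179)) = 1/(3*(179 + w)))
x(P) = -5*P
x(73 - 148) - n(-599) = -5*(73 - 148) - 1/(3*(179 - 599)) = -5*(-75) - 1/(3*(-420)) = 375 - (-1)/(3*420) = 375 - 1*(-1/1260) = 375 + 1/1260 = 472501/1260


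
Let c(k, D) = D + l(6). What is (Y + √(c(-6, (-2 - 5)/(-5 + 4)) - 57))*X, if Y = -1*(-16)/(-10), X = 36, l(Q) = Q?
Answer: -288/5 + 72*I*√11 ≈ -57.6 + 238.8*I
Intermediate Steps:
c(k, D) = 6 + D (c(k, D) = D + 6 = 6 + D)
Y = -8/5 (Y = 16*(-⅒) = -8/5 ≈ -1.6000)
(Y + √(c(-6, (-2 - 5)/(-5 + 4)) - 57))*X = (-8/5 + √((6 + (-2 - 5)/(-5 + 4)) - 57))*36 = (-8/5 + √((6 - 7/(-1)) - 57))*36 = (-8/5 + √((6 - 7*(-1)) - 57))*36 = (-8/5 + √((6 + 7) - 57))*36 = (-8/5 + √(13 - 57))*36 = (-8/5 + √(-44))*36 = (-8/5 + 2*I*√11)*36 = -288/5 + 72*I*√11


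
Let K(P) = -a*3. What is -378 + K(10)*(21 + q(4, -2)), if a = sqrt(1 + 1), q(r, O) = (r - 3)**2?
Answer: -378 - 66*sqrt(2) ≈ -471.34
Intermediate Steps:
q(r, O) = (-3 + r)**2
a = sqrt(2) ≈ 1.4142
K(P) = -3*sqrt(2) (K(P) = -sqrt(2)*3 = -3*sqrt(2))
-378 + K(10)*(21 + q(4, -2)) = -378 + (-3*sqrt(2))*(21 + (-3 + 4)**2) = -378 + (-3*sqrt(2))*(21 + 1**2) = -378 + (-3*sqrt(2))*(21 + 1) = -378 - 3*sqrt(2)*22 = -378 - 66*sqrt(2)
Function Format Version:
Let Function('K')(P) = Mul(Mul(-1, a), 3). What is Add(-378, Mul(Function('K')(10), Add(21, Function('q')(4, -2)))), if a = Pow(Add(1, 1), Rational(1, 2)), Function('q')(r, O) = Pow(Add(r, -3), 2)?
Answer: Add(-378, Mul(-66, Pow(2, Rational(1, 2)))) ≈ -471.34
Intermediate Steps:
Function('q')(r, O) = Pow(Add(-3, r), 2)
a = Pow(2, Rational(1, 2)) ≈ 1.4142
Function('K')(P) = Mul(-3, Pow(2, Rational(1, 2))) (Function('K')(P) = Mul(Mul(-1, Pow(2, Rational(1, 2))), 3) = Mul(-3, Pow(2, Rational(1, 2))))
Add(-378, Mul(Function('K')(10), Add(21, Function('q')(4, -2)))) = Add(-378, Mul(Mul(-3, Pow(2, Rational(1, 2))), Add(21, Pow(Add(-3, 4), 2)))) = Add(-378, Mul(Mul(-3, Pow(2, Rational(1, 2))), Add(21, Pow(1, 2)))) = Add(-378, Mul(Mul(-3, Pow(2, Rational(1, 2))), Add(21, 1))) = Add(-378, Mul(Mul(-3, Pow(2, Rational(1, 2))), 22)) = Add(-378, Mul(-66, Pow(2, Rational(1, 2))))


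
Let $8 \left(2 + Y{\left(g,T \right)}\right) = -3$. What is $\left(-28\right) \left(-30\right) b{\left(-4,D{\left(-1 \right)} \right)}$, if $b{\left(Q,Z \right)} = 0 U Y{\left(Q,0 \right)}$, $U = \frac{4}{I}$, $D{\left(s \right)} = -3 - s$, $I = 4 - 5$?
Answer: $0$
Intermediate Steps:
$Y{\left(g,T \right)} = - \frac{19}{8}$ ($Y{\left(g,T \right)} = -2 + \frac{1}{8} \left(-3\right) = -2 - \frac{3}{8} = - \frac{19}{8}$)
$I = -1$
$U = -4$ ($U = \frac{4}{-1} = 4 \left(-1\right) = -4$)
$b{\left(Q,Z \right)} = 0$ ($b{\left(Q,Z \right)} = 0 \left(-4\right) \left(- \frac{19}{8}\right) = 0 \left(- \frac{19}{8}\right) = 0$)
$\left(-28\right) \left(-30\right) b{\left(-4,D{\left(-1 \right)} \right)} = \left(-28\right) \left(-30\right) 0 = 840 \cdot 0 = 0$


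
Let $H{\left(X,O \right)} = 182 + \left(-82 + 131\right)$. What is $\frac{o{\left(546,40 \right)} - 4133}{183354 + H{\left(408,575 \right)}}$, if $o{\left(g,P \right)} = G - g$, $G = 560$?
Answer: $- \frac{1373}{61195} \approx -0.022436$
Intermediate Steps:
$H{\left(X,O \right)} = 231$ ($H{\left(X,O \right)} = 182 + 49 = 231$)
$o{\left(g,P \right)} = 560 - g$
$\frac{o{\left(546,40 \right)} - 4133}{183354 + H{\left(408,575 \right)}} = \frac{\left(560 - 546\right) - 4133}{183354 + 231} = \frac{\left(560 - 546\right) - 4133}{183585} = \left(14 - 4133\right) \frac{1}{183585} = \left(-4119\right) \frac{1}{183585} = - \frac{1373}{61195}$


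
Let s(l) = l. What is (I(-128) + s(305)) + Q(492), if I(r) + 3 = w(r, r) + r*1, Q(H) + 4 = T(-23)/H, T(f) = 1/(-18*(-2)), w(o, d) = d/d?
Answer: 3028753/17712 ≈ 171.00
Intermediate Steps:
w(o, d) = 1
T(f) = 1/36 (T(f) = -1/18*(-½) = 1/36)
Q(H) = -4 + 1/(36*H)
I(r) = -2 + r (I(r) = -3 + (1 + r*1) = -3 + (1 + r) = -2 + r)
(I(-128) + s(305)) + Q(492) = ((-2 - 128) + 305) + (-4 + (1/36)/492) = (-130 + 305) + (-4 + (1/36)*(1/492)) = 175 + (-4 + 1/17712) = 175 - 70847/17712 = 3028753/17712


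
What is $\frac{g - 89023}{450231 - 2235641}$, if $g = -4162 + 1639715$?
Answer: $- \frac{154653}{178541} \approx -0.8662$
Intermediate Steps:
$g = 1635553$
$\frac{g - 89023}{450231 - 2235641} = \frac{1635553 - 89023}{450231 - 2235641} = \frac{1546530}{-1785410} = 1546530 \left(- \frac{1}{1785410}\right) = - \frac{154653}{178541}$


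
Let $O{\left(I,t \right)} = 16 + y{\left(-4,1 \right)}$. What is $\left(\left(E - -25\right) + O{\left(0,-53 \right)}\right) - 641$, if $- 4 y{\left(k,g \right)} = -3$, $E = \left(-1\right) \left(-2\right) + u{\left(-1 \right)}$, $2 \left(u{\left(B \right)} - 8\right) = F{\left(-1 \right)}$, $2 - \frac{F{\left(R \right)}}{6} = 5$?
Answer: $- \frac{2393}{4} \approx -598.25$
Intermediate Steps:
$F{\left(R \right)} = -18$ ($F{\left(R \right)} = 12 - 30 = -18$)
$u{\left(B \right)} = -1$ ($u{\left(B \right)} = 8 + \frac{1}{2} \left(-18\right) = 8 - 9 = -1$)
$E = 1$ ($E = \left(-1\right) \left(-2\right) - 1 = 2 - 1 = 1$)
$y{\left(k,g \right)} = \frac{3}{4}$ ($y{\left(k,g \right)} = \left(- \frac{1}{4}\right) \left(-3\right) = \frac{3}{4}$)
$O{\left(I,t \right)} = \frac{67}{4}$ ($O{\left(I,t \right)} = 16 + \frac{3}{4} = \frac{67}{4}$)
$\left(\left(E - -25\right) + O{\left(0,-53 \right)}\right) - 641 = \left(\left(1 - -25\right) + \frac{67}{4}\right) - 641 = \left(\left(1 + 25\right) + \frac{67}{4}\right) - 641 = \left(26 + \frac{67}{4}\right) - 641 = \frac{171}{4} - 641 = - \frac{2393}{4}$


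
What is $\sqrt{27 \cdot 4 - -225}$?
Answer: $3 \sqrt{37} \approx 18.248$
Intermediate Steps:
$\sqrt{27 \cdot 4 - -225} = \sqrt{108 + 225} = \sqrt{333} = 3 \sqrt{37}$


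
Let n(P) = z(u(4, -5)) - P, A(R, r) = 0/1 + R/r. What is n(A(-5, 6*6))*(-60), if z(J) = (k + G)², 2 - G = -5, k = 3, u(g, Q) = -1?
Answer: -18025/3 ≈ -6008.3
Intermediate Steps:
G = 7 (G = 2 - 1*(-5) = 2 + 5 = 7)
z(J) = 100 (z(J) = (3 + 7)² = 10² = 100)
A(R, r) = R/r (A(R, r) = 0*1 + R/r = 0 + R/r = R/r)
n(P) = 100 - P
n(A(-5, 6*6))*(-60) = (100 - (-5)/(6*6))*(-60) = (100 - (-5)/36)*(-60) = (100 - 1*(-5/36))*(-60) = (100 + 5/36)*(-60) = (3605/36)*(-60) = -18025/3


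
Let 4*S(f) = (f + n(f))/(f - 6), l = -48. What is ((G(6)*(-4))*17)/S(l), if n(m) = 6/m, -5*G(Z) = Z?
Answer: 705024/1925 ≈ 366.25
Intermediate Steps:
G(Z) = -Z/5
S(f) = (f + 6/f)/(4*(-6 + f)) (S(f) = ((f + 6/f)/(f - 6))/4 = ((f + 6/f)/(-6 + f))/4 = (f + 6/f)/(4*(-6 + f)))
((G(6)*(-4))*17)/S(l) = ((-1/5*6*(-4))*17)/(((1/4)*(6 + (-48)**2)/(-48*(-6 - 48)))) = (-6/5*(-4)*17)/(((1/4)*(-1/48)*(6 + 2304)/(-54))) = ((24/5)*17)/(((1/4)*(-1/48)*(-1/54)*2310)) = 408/(5*(385/1728)) = (408/5)*(1728/385) = 705024/1925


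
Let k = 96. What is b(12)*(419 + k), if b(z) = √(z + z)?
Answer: 1030*√6 ≈ 2523.0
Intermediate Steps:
b(z) = √2*√z (b(z) = √(2*z) = √2*√z)
b(12)*(419 + k) = (√2*√12)*(419 + 96) = (√2*(2*√3))*515 = (2*√6)*515 = 1030*√6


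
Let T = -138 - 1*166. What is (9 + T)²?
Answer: 87025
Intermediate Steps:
T = -304 (T = -138 - 166 = -304)
(9 + T)² = (9 - 304)² = (-295)² = 87025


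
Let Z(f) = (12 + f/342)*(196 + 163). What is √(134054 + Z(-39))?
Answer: √1797620514/114 ≈ 371.92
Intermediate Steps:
Z(f) = 4308 + 359*f/342 (Z(f) = (12 + f*(1/342))*359 = (12 + f/342)*359 = 4308 + 359*f/342)
√(134054 + Z(-39)) = √(134054 + (4308 + (359/342)*(-39))) = √(134054 + (4308 - 4667/114)) = √(134054 + 486445/114) = √(15768601/114) = √1797620514/114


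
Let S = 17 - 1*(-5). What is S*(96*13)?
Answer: 27456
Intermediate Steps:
S = 22 (S = 17 + 5 = 22)
S*(96*13) = 22*(96*13) = 22*1248 = 27456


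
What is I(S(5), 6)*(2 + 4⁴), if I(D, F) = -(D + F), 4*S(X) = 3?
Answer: -3483/2 ≈ -1741.5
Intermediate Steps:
S(X) = ¾ (S(X) = (¼)*3 = ¾)
I(D, F) = -D - F
I(S(5), 6)*(2 + 4⁴) = (-1*¾ - 1*6)*(2 + 4⁴) = (-¾ - 6)*(2 + 256) = -27/4*258 = -3483/2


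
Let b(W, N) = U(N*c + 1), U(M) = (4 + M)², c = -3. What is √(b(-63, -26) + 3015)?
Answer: 4*√619 ≈ 99.519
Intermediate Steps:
b(W, N) = (5 - 3*N)² (b(W, N) = (4 + (N*(-3) + 1))² = (4 + (-3*N + 1))² = (4 + (1 - 3*N))² = (5 - 3*N)²)
√(b(-63, -26) + 3015) = √((5 - 3*(-26))² + 3015) = √((5 + 78)² + 3015) = √(83² + 3015) = √(6889 + 3015) = √9904 = 4*√619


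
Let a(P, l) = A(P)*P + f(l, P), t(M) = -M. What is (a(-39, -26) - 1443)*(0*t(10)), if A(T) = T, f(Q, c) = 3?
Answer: 0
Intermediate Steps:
a(P, l) = 3 + P**2 (a(P, l) = P*P + 3 = P**2 + 3 = 3 + P**2)
(a(-39, -26) - 1443)*(0*t(10)) = ((3 + (-39)**2) - 1443)*(0*(-1*10)) = ((3 + 1521) - 1443)*(0*(-10)) = (1524 - 1443)*0 = 81*0 = 0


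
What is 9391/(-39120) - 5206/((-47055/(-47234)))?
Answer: -641337191599/122719440 ≈ -5226.0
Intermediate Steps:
9391/(-39120) - 5206/((-47055/(-47234))) = 9391*(-1/39120) - 5206/((-47055*(-1/47234))) = -9391/39120 - 5206/47055/47234 = -9391/39120 - 5206*47234/47055 = -9391/39120 - 245900204/47055 = -641337191599/122719440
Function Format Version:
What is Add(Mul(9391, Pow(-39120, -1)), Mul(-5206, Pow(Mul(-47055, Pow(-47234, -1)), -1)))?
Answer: Rational(-641337191599, 122719440) ≈ -5226.0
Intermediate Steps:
Add(Mul(9391, Pow(-39120, -1)), Mul(-5206, Pow(Mul(-47055, Pow(-47234, -1)), -1))) = Add(Mul(9391, Rational(-1, 39120)), Mul(-5206, Pow(Mul(-47055, Rational(-1, 47234)), -1))) = Add(Rational(-9391, 39120), Mul(-5206, Pow(Rational(47055, 47234), -1))) = Add(Rational(-9391, 39120), Mul(-5206, Rational(47234, 47055))) = Add(Rational(-9391, 39120), Rational(-245900204, 47055)) = Rational(-641337191599, 122719440)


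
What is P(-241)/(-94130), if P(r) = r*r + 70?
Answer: -58151/94130 ≈ -0.61777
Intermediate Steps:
P(r) = 70 + r² (P(r) = r² + 70 = 70 + r²)
P(-241)/(-94130) = (70 + (-241)²)/(-94130) = (70 + 58081)*(-1/94130) = 58151*(-1/94130) = -58151/94130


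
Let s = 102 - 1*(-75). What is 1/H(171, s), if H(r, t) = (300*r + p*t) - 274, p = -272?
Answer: 1/2882 ≈ 0.00034698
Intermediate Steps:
s = 177 (s = 102 + 75 = 177)
H(r, t) = -274 - 272*t + 300*r (H(r, t) = (300*r - 272*t) - 274 = (-272*t + 300*r) - 274 = -274 - 272*t + 300*r)
1/H(171, s) = 1/(-274 - 272*177 + 300*171) = 1/(-274 - 48144 + 51300) = 1/2882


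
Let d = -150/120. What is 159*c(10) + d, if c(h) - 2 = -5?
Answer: -1913/4 ≈ -478.25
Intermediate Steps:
c(h) = -3 (c(h) = 2 - 5 = -3)
d = -5/4 (d = -150*1/120 = -5/4 ≈ -1.2500)
159*c(10) + d = 159*(-3) - 5/4 = -477 - 5/4 = -1913/4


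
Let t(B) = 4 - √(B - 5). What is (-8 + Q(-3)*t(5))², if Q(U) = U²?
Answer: 784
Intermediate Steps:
t(B) = 4 - √(-5 + B)
(-8 + Q(-3)*t(5))² = (-8 + (-3)²*(4 - √(-5 + 5)))² = (-8 + 9*(4 - √0))² = (-8 + 9*(4 - 1*0))² = (-8 + 9*(4 + 0))² = (-8 + 9*4)² = (-8 + 36)² = 28² = 784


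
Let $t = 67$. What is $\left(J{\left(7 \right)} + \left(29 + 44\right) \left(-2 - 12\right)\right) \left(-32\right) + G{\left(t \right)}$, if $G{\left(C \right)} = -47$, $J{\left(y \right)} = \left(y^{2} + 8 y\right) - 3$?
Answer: $29393$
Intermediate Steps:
$J{\left(y \right)} = -3 + y^{2} + 8 y$
$\left(J{\left(7 \right)} + \left(29 + 44\right) \left(-2 - 12\right)\right) \left(-32\right) + G{\left(t \right)} = \left(\left(-3 + 7^{2} + 8 \cdot 7\right) + \left(29 + 44\right) \left(-2 - 12\right)\right) \left(-32\right) - 47 = \left(\left(-3 + 49 + 56\right) + 73 \left(-14\right)\right) \left(-32\right) - 47 = \left(102 - 1022\right) \left(-32\right) - 47 = \left(-920\right) \left(-32\right) - 47 = 29440 - 47 = 29393$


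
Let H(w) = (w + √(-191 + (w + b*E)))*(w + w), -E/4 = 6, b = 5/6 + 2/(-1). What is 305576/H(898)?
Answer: 152788/805669 - 534758*√15/361745381 ≈ 0.18392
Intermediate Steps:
b = -7/6 (b = 5*(⅙) + 2*(-1) = ⅚ - 2 = -7/6 ≈ -1.1667)
E = -24 (E = -4*6 = -24)
H(w) = 2*w*(w + √(-163 + w)) (H(w) = (w + √(-191 + (w - 7/6*(-24))))*(w + w) = (w + √(-191 + (w + 28)))*(2*w) = (w + √(-191 + (28 + w)))*(2*w) = (w + √(-163 + w))*(2*w) = 2*w*(w + √(-163 + w)))
305576/H(898) = 305576/((2*898*(898 + √(-163 + 898)))) = 305576/((2*898*(898 + √735))) = 305576/((2*898*(898 + 7*√15))) = 305576/(1612808 + 12572*√15)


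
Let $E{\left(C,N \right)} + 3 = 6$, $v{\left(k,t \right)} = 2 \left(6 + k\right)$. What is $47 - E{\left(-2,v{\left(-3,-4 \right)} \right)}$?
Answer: $44$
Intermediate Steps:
$v{\left(k,t \right)} = 12 + 2 k$
$E{\left(C,N \right)} = 3$ ($E{\left(C,N \right)} = -3 + 6 = 3$)
$47 - E{\left(-2,v{\left(-3,-4 \right)} \right)} = 47 - 3 = 44$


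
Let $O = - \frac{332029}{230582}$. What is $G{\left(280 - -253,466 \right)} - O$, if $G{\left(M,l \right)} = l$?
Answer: $\frac{107783241}{230582} \approx 467.44$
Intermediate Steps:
$O = - \frac{332029}{230582}$ ($O = \left(-332029\right) \frac{1}{230582} = - \frac{332029}{230582} \approx -1.44$)
$G{\left(280 - -253,466 \right)} - O = 466 - - \frac{332029}{230582} = 466 + \frac{332029}{230582} = \frac{107783241}{230582}$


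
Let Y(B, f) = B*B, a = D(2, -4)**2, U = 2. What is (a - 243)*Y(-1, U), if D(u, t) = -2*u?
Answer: -227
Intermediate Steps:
a = 16 (a = (-2*2)**2 = (-4)**2 = 16)
Y(B, f) = B**2
(a - 243)*Y(-1, U) = (16 - 243)*(-1)**2 = -227*1 = -227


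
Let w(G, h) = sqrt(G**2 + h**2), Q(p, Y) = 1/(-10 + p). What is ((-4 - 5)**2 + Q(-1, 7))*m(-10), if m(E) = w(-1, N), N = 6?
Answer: 890*sqrt(37)/11 ≈ 492.15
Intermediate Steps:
m(E) = sqrt(37) (m(E) = sqrt((-1)**2 + 6**2) = sqrt(1 + 36) = sqrt(37))
((-4 - 5)**2 + Q(-1, 7))*m(-10) = ((-4 - 5)**2 + 1/(-10 - 1))*sqrt(37) = ((-9)**2 + 1/(-11))*sqrt(37) = (81 - 1/11)*sqrt(37) = 890*sqrt(37)/11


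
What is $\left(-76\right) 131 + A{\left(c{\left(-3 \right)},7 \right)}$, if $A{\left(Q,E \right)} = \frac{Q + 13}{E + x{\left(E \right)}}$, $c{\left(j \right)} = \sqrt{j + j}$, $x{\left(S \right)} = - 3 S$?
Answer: $- \frac{139397}{14} - \frac{i \sqrt{6}}{14} \approx -9956.9 - 0.17496 i$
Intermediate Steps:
$c{\left(j \right)} = \sqrt{2} \sqrt{j}$ ($c{\left(j \right)} = \sqrt{2 j} = \sqrt{2} \sqrt{j}$)
$A{\left(Q,E \right)} = - \frac{13 + Q}{2 E}$ ($A{\left(Q,E \right)} = \frac{Q + 13}{E - 3 E} = \frac{13 + Q}{\left(-2\right) E} = \left(13 + Q\right) \left(- \frac{1}{2 E}\right) = - \frac{13 + Q}{2 E}$)
$\left(-76\right) 131 + A{\left(c{\left(-3 \right)},7 \right)} = \left(-76\right) 131 + \frac{-13 - \sqrt{2} \sqrt{-3}}{2 \cdot 7} = -9956 + \frac{1}{2} \cdot \frac{1}{7} \left(-13 - \sqrt{2} i \sqrt{3}\right) = -9956 + \frac{1}{2} \cdot \frac{1}{7} \left(-13 - i \sqrt{6}\right) = -9956 - \left(\frac{13}{14} + \frac{i \sqrt{6}}{14}\right) = - \frac{139397}{14} - \frac{i \sqrt{6}}{14}$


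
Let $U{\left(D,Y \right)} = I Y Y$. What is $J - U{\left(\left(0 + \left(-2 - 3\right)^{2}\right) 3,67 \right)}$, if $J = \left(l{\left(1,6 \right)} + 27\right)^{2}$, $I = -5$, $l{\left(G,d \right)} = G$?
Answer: $23229$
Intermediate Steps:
$U{\left(D,Y \right)} = - 5 Y^{2}$ ($U{\left(D,Y \right)} = - 5 Y Y = - 5 Y^{2}$)
$J = 784$ ($J = \left(1 + 27\right)^{2} = 28^{2} = 784$)
$J - U{\left(\left(0 + \left(-2 - 3\right)^{2}\right) 3,67 \right)} = 784 - - 5 \cdot 67^{2} = 784 - \left(-5\right) 4489 = 784 - -22445 = 784 + 22445 = 23229$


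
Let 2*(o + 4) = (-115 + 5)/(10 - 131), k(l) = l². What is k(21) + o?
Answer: 4812/11 ≈ 437.45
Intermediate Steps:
o = -39/11 (o = -4 + ((-115 + 5)/(10 - 131))/2 = -4 + (-110/(-121))/2 = -4 + (-110*(-1/121))/2 = -4 + (½)*(10/11) = -4 + 5/11 = -39/11 ≈ -3.5455)
k(21) + o = 21² - 39/11 = 441 - 39/11 = 4812/11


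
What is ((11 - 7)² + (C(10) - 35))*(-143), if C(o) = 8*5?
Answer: -3003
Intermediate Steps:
C(o) = 40
((11 - 7)² + (C(10) - 35))*(-143) = ((11 - 7)² + (40 - 35))*(-143) = (4² + 5)*(-143) = (16 + 5)*(-143) = 21*(-143) = -3003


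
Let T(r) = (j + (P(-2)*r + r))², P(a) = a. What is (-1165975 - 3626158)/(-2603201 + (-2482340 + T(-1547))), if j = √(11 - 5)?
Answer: 23630007823/13275754310 + 81466261*√6/39827262930 ≈ 1.7849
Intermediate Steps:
j = √6 ≈ 2.4495
T(r) = (√6 - r)² (T(r) = (√6 + (-2*r + r))² = (√6 - r)²)
(-1165975 - 3626158)/(-2603201 + (-2482340 + T(-1547))) = (-1165975 - 3626158)/(-2603201 + (-2482340 + (√6 - 1*(-1547))²)) = -4792133/(-2603201 + (-2482340 + (√6 + 1547)²)) = -4792133/(-2603201 + (-2482340 + (1547 + √6)²)) = -4792133/(-5085541 + (1547 + √6)²)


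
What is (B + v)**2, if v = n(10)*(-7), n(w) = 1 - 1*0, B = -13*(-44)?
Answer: 319225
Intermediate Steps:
B = 572
n(w) = 1 (n(w) = 1 + 0 = 1)
v = -7 (v = 1*(-7) = -7)
(B + v)**2 = (572 - 7)**2 = 565**2 = 319225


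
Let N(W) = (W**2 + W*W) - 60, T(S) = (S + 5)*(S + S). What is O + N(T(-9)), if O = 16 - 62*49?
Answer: 7286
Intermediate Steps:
T(S) = 2*S*(5 + S) (T(S) = (5 + S)*(2*S) = 2*S*(5 + S))
N(W) = -60 + 2*W**2 (N(W) = (W**2 + W**2) - 60 = 2*W**2 - 60 = -60 + 2*W**2)
O = -3022 (O = 16 - 3038 = -3022)
O + N(T(-9)) = -3022 + (-60 + 2*(2*(-9)*(5 - 9))**2) = -3022 + (-60 + 2*(2*(-9)*(-4))**2) = -3022 + (-60 + 2*72**2) = -3022 + (-60 + 2*5184) = -3022 + (-60 + 10368) = -3022 + 10308 = 7286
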